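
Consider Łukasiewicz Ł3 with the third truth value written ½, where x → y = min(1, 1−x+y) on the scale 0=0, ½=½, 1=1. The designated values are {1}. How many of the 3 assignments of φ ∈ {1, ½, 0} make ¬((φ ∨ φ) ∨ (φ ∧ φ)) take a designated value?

1

φ=1: 0 ·
φ=½: ½ ·
φ=0: 1 ✓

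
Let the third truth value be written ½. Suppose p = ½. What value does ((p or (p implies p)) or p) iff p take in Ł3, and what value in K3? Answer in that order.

In Ł3: p implies p = ½ implies ½ = true  [min(1, 1−½+½)]
p or (p implies p) = ½ or true = true
(p or (p implies p)) or p = true or ½ = true
((p or (p implies p)) or p) iff p = true iff ½ = ½
In K3: p implies p = ½ implies ½ = ½
p or (p implies p) = ½ or ½ = ½
(p or (p implies p)) or p = ½ or ½ = ½
((p or (p implies p)) or p) iff p = ½ iff ½ = ½

½; ½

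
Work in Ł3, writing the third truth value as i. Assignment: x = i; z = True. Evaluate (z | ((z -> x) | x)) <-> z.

True

z -> x = True -> i = i  [min(1, 1−1+½)]
(z -> x) | x = i | i = i
z | ((z -> x) | x) = True | i = True
(z | ((z -> x) | x)) <-> z = True <-> True = True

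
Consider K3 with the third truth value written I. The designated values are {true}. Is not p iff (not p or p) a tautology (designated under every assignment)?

Countermodel: p=true gives false, which is not designated.

No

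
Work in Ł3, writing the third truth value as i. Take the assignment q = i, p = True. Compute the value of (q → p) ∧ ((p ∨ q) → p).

q → p = i → True = True  [min(1, 1−½+1)]
p ∨ q = True ∨ i = True
(p ∨ q) → p = True → True = True
(q → p) ∧ ((p ∨ q) → p) = True ∧ True = True

True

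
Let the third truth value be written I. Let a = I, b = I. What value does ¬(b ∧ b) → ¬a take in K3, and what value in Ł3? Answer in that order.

In K3: b ∧ b = I ∧ I = I
¬(b ∧ b) = ¬I = I
¬a = ¬I = I
¬(b ∧ b) → ¬a = I → I = I  [¬I ∨ I]
In Ł3: b ∧ b = I ∧ I = I
¬(b ∧ b) = ¬I = I
¬a = ¬I = I
¬(b ∧ b) → ¬a = I → I = 1  [min(1, 1−½+½)]
They differ because K3 and Ł3 treat I differently under implication.

I; 1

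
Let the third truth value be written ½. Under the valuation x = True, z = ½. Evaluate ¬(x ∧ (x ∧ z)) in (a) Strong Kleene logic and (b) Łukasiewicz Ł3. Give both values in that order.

½; ½

In Strong Kleene logic: x ∧ z = True ∧ ½ = ½
x ∧ (x ∧ z) = True ∧ ½ = ½
¬(x ∧ (x ∧ z)) = ¬½ = ½
In Łukasiewicz Ł3: x ∧ z = True ∧ ½ = ½
x ∧ (x ∧ z) = True ∧ ½ = ½
¬(x ∧ (x ∧ z)) = ¬½ = ½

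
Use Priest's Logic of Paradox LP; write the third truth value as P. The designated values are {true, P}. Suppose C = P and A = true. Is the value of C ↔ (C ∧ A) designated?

C ∧ A = P ∧ true = P
C ↔ (C ∧ A) = P ↔ P = P
P ∈ {true, P}.

Yes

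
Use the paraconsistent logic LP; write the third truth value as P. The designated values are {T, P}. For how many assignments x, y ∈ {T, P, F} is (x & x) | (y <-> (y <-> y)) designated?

Of the 9 assignments, 8 give a value in {T, P}.

8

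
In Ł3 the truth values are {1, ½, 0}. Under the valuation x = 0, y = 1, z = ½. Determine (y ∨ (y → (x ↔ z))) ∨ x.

x ↔ z = 0 ↔ ½ = ½  [1 − |0−½|]
y → (x ↔ z) = 1 → ½ = ½
y ∨ (y → (x ↔ z)) = 1 ∨ ½ = 1
(y ∨ (y → (x ↔ z))) ∨ x = 1 ∨ 0 = 1

1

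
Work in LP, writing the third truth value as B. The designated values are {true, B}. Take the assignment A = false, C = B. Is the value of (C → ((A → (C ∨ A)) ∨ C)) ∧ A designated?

C ∨ A = B ∨ false = B
A → (C ∨ A) = false → B = true  [¬false ∨ B]
(A → (C ∨ A)) ∨ C = true ∨ B = true
C → ((A → (C ∨ A)) ∨ C) = B → true = true
(C → ((A → (C ∨ A)) ∨ C)) ∧ A = true ∧ false = false
false ∉ {true, B}.

No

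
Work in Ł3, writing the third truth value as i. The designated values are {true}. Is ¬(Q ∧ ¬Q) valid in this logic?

No

Countermodel: Q=i gives i, which is not designated.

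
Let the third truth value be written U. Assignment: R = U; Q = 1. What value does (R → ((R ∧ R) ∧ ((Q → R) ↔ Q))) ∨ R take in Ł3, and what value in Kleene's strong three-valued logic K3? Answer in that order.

1; U

In Ł3: R ∧ R = U ∧ U = U
Q → R = 1 → U = U  [min(1, 1−1+½)]
(Q → R) ↔ Q = U ↔ 1 = U
(R ∧ R) ∧ ((Q → R) ↔ Q) = U ∧ U = U
R → ((R ∧ R) ∧ ((Q → R) ↔ Q)) = U → U = 1
(R → ((R ∧ R) ∧ ((Q → R) ↔ Q))) ∨ R = 1 ∨ U = 1
In Kleene's strong three-valued logic K3: R ∧ R = U ∧ U = U
Q → R = 1 → U = U  [¬1 ∨ U]
(Q → R) ↔ Q = U ↔ 1 = U
(R ∧ R) ∧ ((Q → R) ↔ Q) = U ∧ U = U
R → ((R ∧ R) ∧ ((Q → R) ↔ Q)) = U → U = U
(R → ((R ∧ R) ∧ ((Q → R) ↔ Q))) ∨ R = U ∨ U = U
They differ because Ł3 and Kleene's strong three-valued logic K3 treat U differently under implication.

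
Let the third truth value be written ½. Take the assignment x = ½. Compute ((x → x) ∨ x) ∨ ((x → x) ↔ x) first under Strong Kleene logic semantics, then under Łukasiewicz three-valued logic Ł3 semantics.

½; T

In Strong Kleene logic: x → x = ½ → ½ = ½  [¬½ ∨ ½]
(x → x) ∨ x = ½ ∨ ½ = ½
x → x = ½ → ½ = ½
(x → x) ↔ x = ½ ↔ ½ = ½
((x → x) ∨ x) ∨ ((x → x) ↔ x) = ½ ∨ ½ = ½
In Łukasiewicz three-valued logic Ł3: x → x = ½ → ½ = T  [min(1, 1−½+½)]
(x → x) ∨ x = T ∨ ½ = T
x → x = ½ → ½ = T
(x → x) ↔ x = T ↔ ½ = ½
((x → x) ∨ x) ∨ ((x → x) ↔ x) = T ∨ ½ = T
They differ because Strong Kleene logic and Łukasiewicz three-valued logic Ł3 treat ½ differently under implication.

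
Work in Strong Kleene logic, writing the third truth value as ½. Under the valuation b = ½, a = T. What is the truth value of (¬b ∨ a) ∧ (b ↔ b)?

¬b = ¬½ = ½
¬b ∨ a = ½ ∨ T = T
b ↔ b = ½ ↔ ½ = ½
(¬b ∨ a) ∧ (b ↔ b) = T ∧ ½ = ½

½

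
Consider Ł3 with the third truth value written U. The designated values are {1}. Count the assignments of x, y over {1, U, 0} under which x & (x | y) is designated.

Designated under: (x=1, y=1); (x=1, y=U); (x=1, y=0).

3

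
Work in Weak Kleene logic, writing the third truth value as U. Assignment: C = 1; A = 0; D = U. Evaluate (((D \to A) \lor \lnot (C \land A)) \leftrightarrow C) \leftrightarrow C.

U

D \to A = U \to 0 = U  [any arg is the third value ⇒ result is the third value]
C \land A = 1 \land 0 = 0
\lnot (C \land A) = \lnot 0 = 1
(D \to A) \lor \lnot (C \land A) = U \lor 1 = U
((D \to A) \lor \lnot (C \land A)) \leftrightarrow C = U \leftrightarrow 1 = U
(((D \to A) \lor \lnot (C \land A)) \leftrightarrow C) \leftrightarrow C = U \leftrightarrow 1 = U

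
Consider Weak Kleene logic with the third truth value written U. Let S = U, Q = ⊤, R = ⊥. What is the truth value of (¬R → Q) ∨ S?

U

¬R = ¬⊥ = ⊤
¬R → Q = ⊤ → ⊤ = ⊤
(¬R → Q) ∨ S = ⊤ ∨ U = U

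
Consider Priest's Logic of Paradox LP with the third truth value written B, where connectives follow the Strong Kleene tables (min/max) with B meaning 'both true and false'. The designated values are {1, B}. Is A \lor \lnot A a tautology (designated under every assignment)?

Every assignment of A over {1, B, 0} gives a value in {1, B}.
In particular, with A=B: A \lor \lnot A = B.

Yes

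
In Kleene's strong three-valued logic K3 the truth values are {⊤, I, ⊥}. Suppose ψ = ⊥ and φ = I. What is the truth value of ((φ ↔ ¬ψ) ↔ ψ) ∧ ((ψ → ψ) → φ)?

I

¬ψ = ¬⊥ = ⊤
φ ↔ ¬ψ = I ↔ ⊤ = I
(φ ↔ ¬ψ) ↔ ψ = I ↔ ⊥ = I
ψ → ψ = ⊥ → ⊥ = ⊤
(ψ → ψ) → φ = ⊤ → I = I  [¬⊤ ∨ I]
((φ ↔ ¬ψ) ↔ ψ) ∧ ((ψ → ψ) → φ) = I ∧ I = I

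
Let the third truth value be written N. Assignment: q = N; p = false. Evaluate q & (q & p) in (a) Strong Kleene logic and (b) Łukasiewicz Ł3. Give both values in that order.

In Strong Kleene logic: q & p = N & false = false
q & (q & p) = N & false = false
In Łukasiewicz Ł3: q & p = N & false = false
q & (q & p) = N & false = false

false; false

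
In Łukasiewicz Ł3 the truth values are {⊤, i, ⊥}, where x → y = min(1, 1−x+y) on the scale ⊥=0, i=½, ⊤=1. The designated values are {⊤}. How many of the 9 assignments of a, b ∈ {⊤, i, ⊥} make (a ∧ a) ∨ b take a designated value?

Of the 9 assignments, 5 give a value in {⊤}.

5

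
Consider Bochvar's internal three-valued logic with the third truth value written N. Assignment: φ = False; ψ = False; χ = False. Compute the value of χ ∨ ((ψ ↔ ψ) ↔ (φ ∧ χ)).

ψ ↔ ψ = False ↔ False = True
φ ∧ χ = False ∧ False = False
(ψ ↔ ψ) ↔ (φ ∧ χ) = True ↔ False = False
χ ∨ ((ψ ↔ ψ) ↔ (φ ∧ χ)) = False ∨ False = False

False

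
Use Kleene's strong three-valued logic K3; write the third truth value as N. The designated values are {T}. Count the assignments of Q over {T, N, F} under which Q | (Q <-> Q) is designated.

2

Q=T: T ✓
Q=N: N ·
Q=F: T ✓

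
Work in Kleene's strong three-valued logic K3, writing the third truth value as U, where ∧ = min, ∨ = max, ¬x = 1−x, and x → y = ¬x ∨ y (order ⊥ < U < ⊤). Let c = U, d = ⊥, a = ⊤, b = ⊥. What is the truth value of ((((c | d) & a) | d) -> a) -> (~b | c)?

⊤

c | d = U | ⊥ = U
(c | d) & a = U & ⊤ = U
((c | d) & a) | d = U | ⊥ = U
(((c | d) & a) | d) -> a = U -> ⊤ = ⊤  [~U | ⊤]
~b = ~⊥ = ⊤
~b | c = ⊤ | U = ⊤
((((c | d) & a) | d) -> a) -> (~b | c) = ⊤ -> ⊤ = ⊤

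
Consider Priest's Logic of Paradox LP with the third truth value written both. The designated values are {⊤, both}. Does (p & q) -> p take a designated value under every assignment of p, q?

Yes

Every assignment of p, q over {⊤, both, ⊥} gives a value in {⊤, both}.
In particular, with p=both, q=both: (p & q) -> p = both.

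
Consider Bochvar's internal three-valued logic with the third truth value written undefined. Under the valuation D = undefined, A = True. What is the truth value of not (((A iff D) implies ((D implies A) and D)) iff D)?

A iff D = True iff undefined = undefined
D implies A = undefined implies True = undefined  [any arg is the third value ⇒ result is the third value]
(D implies A) and D = undefined and undefined = undefined
(A iff D) implies ((D implies A) and D) = undefined implies undefined = undefined
((A iff D) implies ((D implies A) and D)) iff D = undefined iff undefined = undefined
not (((A iff D) implies ((D implies A) and D)) iff D) = not undefined = undefined

undefined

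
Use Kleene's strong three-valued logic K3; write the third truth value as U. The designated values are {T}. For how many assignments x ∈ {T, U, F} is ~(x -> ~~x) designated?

0

x=T: F ·
x=U: U ·
x=F: F ·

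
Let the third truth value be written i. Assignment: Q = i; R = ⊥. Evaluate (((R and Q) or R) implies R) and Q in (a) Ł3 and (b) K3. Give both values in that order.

In Ł3: R and Q = ⊥ and i = ⊥
(R and Q) or R = ⊥ or ⊥ = ⊥
((R and Q) or R) implies R = ⊥ implies ⊥ = ⊤
(((R and Q) or R) implies R) and Q = ⊤ and i = i
In K3: R and Q = ⊥ and i = ⊥
(R and Q) or R = ⊥ or ⊥ = ⊥
((R and Q) or R) implies R = ⊥ implies ⊥ = ⊤
(((R and Q) or R) implies R) and Q = ⊤ and i = i

i; i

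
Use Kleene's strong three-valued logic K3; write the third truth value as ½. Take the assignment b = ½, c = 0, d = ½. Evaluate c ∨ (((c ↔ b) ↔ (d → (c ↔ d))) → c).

c ↔ b = 0 ↔ ½ = ½
c ↔ d = 0 ↔ ½ = ½
d → (c ↔ d) = ½ → ½ = ½  [¬½ ∨ ½]
(c ↔ b) ↔ (d → (c ↔ d)) = ½ ↔ ½ = ½
((c ↔ b) ↔ (d → (c ↔ d))) → c = ½ → 0 = ½
c ∨ (((c ↔ b) ↔ (d → (c ↔ d))) → c) = 0 ∨ ½ = ½

½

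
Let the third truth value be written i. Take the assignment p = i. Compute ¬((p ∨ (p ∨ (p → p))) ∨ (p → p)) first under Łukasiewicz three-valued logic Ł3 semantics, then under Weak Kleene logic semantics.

F; i

In Łukasiewicz three-valued logic Ł3: p → p = i → i = T
p ∨ (p → p) = i ∨ T = T
p ∨ (p ∨ (p → p)) = i ∨ T = T
p → p = i → i = T
(p ∨ (p ∨ (p → p))) ∨ (p → p) = T ∨ T = T
¬((p ∨ (p ∨ (p → p))) ∨ (p → p)) = ¬T = F
In Weak Kleene logic: p → p = i → i = i  [any arg is the third value ⇒ result is the third value]
p ∨ (p → p) = i ∨ i = i
p ∨ (p ∨ (p → p)) = i ∨ i = i
p → p = i → i = i
(p ∨ (p ∨ (p → p))) ∨ (p → p) = i ∨ i = i
¬((p ∨ (p ∨ (p → p))) ∨ (p → p)) = ¬i = i
They differ because Łukasiewicz three-valued logic Ł3 and Weak Kleene logic treat i differently under the binary connectives.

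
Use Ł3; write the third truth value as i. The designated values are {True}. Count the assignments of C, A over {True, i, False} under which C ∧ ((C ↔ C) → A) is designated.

1

Designated under: (C=True, A=True).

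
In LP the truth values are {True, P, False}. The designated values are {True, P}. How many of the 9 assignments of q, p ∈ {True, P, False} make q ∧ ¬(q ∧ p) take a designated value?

5

Of the 9 assignments, 5 give a value in {True, P}.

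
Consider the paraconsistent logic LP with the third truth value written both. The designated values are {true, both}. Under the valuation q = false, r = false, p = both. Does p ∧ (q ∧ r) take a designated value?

No

q ∧ r = false ∧ false = false
p ∧ (q ∧ r) = both ∧ false = false
false ∉ {true, both}.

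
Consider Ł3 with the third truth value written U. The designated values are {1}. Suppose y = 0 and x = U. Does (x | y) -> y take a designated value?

x | y = U | 0 = U
(x | y) -> y = U -> 0 = U  [min(1, 1−½+0)]
U ∉ {1}.

No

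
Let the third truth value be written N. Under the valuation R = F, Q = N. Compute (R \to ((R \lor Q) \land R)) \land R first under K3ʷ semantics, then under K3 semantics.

In K3ʷ: R \lor Q = F \lor N = N
(R \lor Q) \land R = N \land F = N
R \to ((R \lor Q) \land R) = F \to N = N  [any arg is the third value ⇒ result is the third value]
(R \to ((R \lor Q) \land R)) \land R = N \land F = N
In K3: R \lor Q = F \lor N = N
(R \lor Q) \land R = N \land F = F
R \to ((R \lor Q) \land R) = F \to F = T
(R \to ((R \lor Q) \land R)) \land R = T \land F = F
They differ because K3ʷ and K3 treat N differently under the binary connectives.

N; F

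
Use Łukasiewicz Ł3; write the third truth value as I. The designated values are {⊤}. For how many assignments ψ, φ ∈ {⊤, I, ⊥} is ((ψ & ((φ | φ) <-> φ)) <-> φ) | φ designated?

5

Of the 9 assignments, 5 give a value in {⊤}.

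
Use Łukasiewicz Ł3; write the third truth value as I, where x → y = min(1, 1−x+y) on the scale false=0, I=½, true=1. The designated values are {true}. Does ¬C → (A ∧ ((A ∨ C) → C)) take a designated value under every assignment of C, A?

No

Countermodel: C=I, A=false gives I, which is not designated.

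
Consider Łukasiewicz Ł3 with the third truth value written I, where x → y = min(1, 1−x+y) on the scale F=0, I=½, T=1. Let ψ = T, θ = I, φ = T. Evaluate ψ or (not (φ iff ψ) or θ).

φ iff ψ = T iff T = T
not (φ iff ψ) = not T = F
not (φ iff ψ) or θ = F or I = I
ψ or (not (φ iff ψ) or θ) = T or I = T

T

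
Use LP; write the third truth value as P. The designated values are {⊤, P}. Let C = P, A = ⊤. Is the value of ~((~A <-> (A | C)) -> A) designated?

No

~A = ~⊤ = ⊥
A | C = ⊤ | P = ⊤
~A <-> (A | C) = ⊥ <-> ⊤ = ⊥
(~A <-> (A | C)) -> A = ⊥ -> ⊤ = ⊤
~((~A <-> (A | C)) -> A) = ~⊤ = ⊥
⊥ ∉ {⊤, P}.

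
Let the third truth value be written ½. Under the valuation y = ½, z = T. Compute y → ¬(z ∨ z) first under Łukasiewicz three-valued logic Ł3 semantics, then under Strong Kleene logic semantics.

½; ½

In Łukasiewicz three-valued logic Ł3: z ∨ z = T ∨ T = T
¬(z ∨ z) = ¬T = F
y → ¬(z ∨ z) = ½ → F = ½  [min(1, 1−½+0)]
In Strong Kleene logic: z ∨ z = T ∨ T = T
¬(z ∨ z) = ¬T = F
y → ¬(z ∨ z) = ½ → F = ½  [¬½ ∨ F]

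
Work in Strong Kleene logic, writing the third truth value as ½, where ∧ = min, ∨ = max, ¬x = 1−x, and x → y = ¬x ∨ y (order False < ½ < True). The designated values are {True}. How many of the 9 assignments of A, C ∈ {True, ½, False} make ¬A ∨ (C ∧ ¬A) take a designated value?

3

Designated under: (A=False, C=True); (A=False, C=½); (A=False, C=False).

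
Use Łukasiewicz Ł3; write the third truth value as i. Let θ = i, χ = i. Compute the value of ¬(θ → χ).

False

θ → χ = i → i = True  [min(1, 1−½+½)]
¬(θ → χ) = ¬True = False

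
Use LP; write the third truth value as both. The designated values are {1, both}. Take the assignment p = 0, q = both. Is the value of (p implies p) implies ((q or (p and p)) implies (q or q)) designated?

p implies p = 0 implies 0 = 1
p and p = 0 and 0 = 0
q or (p and p) = both or 0 = both
q or q = both or both = both
(q or (p and p)) implies (q or q) = both implies both = both  [not both or both]
(p implies p) implies ((q or (p and p)) implies (q or q)) = 1 implies both = both
both ∈ {1, both}.

Yes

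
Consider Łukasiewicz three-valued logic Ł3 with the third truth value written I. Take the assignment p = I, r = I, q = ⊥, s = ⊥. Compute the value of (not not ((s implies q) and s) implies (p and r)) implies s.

⊥

s implies q = ⊥ implies ⊥ = ⊤
(s implies q) and s = ⊤ and ⊥ = ⊥
not ((s implies q) and s) = not ⊥ = ⊤
not not ((s implies q) and s) = not ⊤ = ⊥
p and r = I and I = I
not not ((s implies q) and s) implies (p and r) = ⊥ implies I = ⊤  [min(1, 1−0+½)]
(not not ((s implies q) and s) implies (p and r)) implies s = ⊤ implies ⊥ = ⊥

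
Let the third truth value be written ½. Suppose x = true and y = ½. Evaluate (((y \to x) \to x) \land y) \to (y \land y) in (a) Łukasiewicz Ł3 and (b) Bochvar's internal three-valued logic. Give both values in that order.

In Łukasiewicz Ł3: y \to x = ½ \to true = true  [min(1, 1−½+1)]
(y \to x) \to x = true \to true = true
((y \to x) \to x) \land y = true \land ½ = ½
y \land y = ½ \land ½ = ½
(((y \to x) \to x) \land y) \to (y \land y) = ½ \to ½ = true
In Bochvar's internal three-valued logic: y \to x = ½ \to true = ½  [any arg is the third value ⇒ result is the third value]
(y \to x) \to x = ½ \to true = ½
((y \to x) \to x) \land y = ½ \land ½ = ½
y \land y = ½ \land ½ = ½
(((y \to x) \to x) \land y) \to (y \land y) = ½ \to ½ = ½
They differ because Łukasiewicz Ł3 and Bochvar's internal three-valued logic treat ½ differently under the binary connectives.

true; ½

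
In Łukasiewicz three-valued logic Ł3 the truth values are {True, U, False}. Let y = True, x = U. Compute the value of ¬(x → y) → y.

True

x → y = U → True = True  [min(1, 1−½+1)]
¬(x → y) = ¬True = False
¬(x → y) → y = False → True = True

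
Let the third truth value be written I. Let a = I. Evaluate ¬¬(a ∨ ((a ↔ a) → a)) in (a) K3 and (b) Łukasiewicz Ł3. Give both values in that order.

I; I

In K3: a ↔ a = I ↔ I = I
(a ↔ a) → a = I → I = I  [¬I ∨ I]
a ∨ ((a ↔ a) → a) = I ∨ I = I
¬(a ∨ ((a ↔ a) → a)) = ¬I = I
¬¬(a ∨ ((a ↔ a) → a)) = ¬I = I
In Łukasiewicz Ł3: a ↔ a = I ↔ I = True  [1 − |½−½|]
(a ↔ a) → a = True → I = I
a ∨ ((a ↔ a) → a) = I ∨ I = I
¬(a ∨ ((a ↔ a) → a)) = ¬I = I
¬¬(a ∨ ((a ↔ a) → a)) = ¬I = I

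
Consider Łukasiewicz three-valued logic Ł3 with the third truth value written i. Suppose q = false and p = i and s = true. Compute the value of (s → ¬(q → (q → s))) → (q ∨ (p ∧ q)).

true

q → s = false → true = true
q → (q → s) = false → true = true
¬(q → (q → s)) = ¬true = false
s → ¬(q → (q → s)) = true → false = false
p ∧ q = i ∧ false = false
q ∨ (p ∧ q) = false ∨ false = false
(s → ¬(q → (q → s))) → (q ∨ (p ∧ q)) = false → false = true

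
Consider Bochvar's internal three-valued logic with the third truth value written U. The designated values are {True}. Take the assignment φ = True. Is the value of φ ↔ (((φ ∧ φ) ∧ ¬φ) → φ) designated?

φ ∧ φ = True ∧ True = True
¬φ = ¬True = False
(φ ∧ φ) ∧ ¬φ = True ∧ False = False
((φ ∧ φ) ∧ ¬φ) → φ = False → True = True
φ ↔ (((φ ∧ φ) ∧ ¬φ) → φ) = True ↔ True = True
True ∈ {True}.

Yes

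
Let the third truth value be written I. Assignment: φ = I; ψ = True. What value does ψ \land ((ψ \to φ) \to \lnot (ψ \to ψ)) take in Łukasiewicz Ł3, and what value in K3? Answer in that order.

I; I

In Łukasiewicz Ł3: ψ \to φ = True \to I = I  [min(1, 1−1+½)]
ψ \to ψ = True \to True = True
\lnot (ψ \to ψ) = \lnot True = False
(ψ \to φ) \to \lnot (ψ \to ψ) = I \to False = I
ψ \land ((ψ \to φ) \to \lnot (ψ \to ψ)) = True \land I = I
In K3: ψ \to φ = True \to I = I
ψ \to ψ = True \to True = True
\lnot (ψ \to ψ) = \lnot True = False
(ψ \to φ) \to \lnot (ψ \to ψ) = I \to False = I
ψ \land ((ψ \to φ) \to \lnot (ψ \to ψ)) = True \land I = I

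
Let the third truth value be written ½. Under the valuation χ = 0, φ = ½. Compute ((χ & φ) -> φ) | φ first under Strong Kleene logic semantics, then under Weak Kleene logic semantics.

1; ½

In Strong Kleene logic: χ & φ = 0 & ½ = 0
(χ & φ) -> φ = 0 -> ½ = 1
((χ & φ) -> φ) | φ = 1 | ½ = 1
In Weak Kleene logic: χ & φ = 0 & ½ = ½
(χ & φ) -> φ = ½ -> ½ = ½
((χ & φ) -> φ) | φ = ½ | ½ = ½
They differ because Strong Kleene logic and Weak Kleene logic treat ½ differently under the binary connectives.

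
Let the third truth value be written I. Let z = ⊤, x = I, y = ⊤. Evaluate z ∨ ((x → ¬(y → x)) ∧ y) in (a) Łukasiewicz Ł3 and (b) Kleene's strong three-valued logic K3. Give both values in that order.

⊤; ⊤

In Łukasiewicz Ł3: y → x = ⊤ → I = I
¬(y → x) = ¬I = I
x → ¬(y → x) = I → I = ⊤
(x → ¬(y → x)) ∧ y = ⊤ ∧ ⊤ = ⊤
z ∨ ((x → ¬(y → x)) ∧ y) = ⊤ ∨ ⊤ = ⊤
In Kleene's strong three-valued logic K3: y → x = ⊤ → I = I  [¬⊤ ∨ I]
¬(y → x) = ¬I = I
x → ¬(y → x) = I → I = I
(x → ¬(y → x)) ∧ y = I ∧ ⊤ = I
z ∨ ((x → ¬(y → x)) ∧ y) = ⊤ ∨ I = ⊤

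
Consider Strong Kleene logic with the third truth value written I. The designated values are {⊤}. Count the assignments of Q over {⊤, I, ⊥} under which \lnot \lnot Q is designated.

1

Q=⊤: ⊤ ✓
Q=I: I ·
Q=⊥: ⊥ ·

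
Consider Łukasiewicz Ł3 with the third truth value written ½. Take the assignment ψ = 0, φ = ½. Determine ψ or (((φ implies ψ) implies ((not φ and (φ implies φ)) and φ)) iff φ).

½

φ implies ψ = ½ implies 0 = ½  [min(1, 1−½+0)]
not φ = not ½ = ½
φ implies φ = ½ implies ½ = 1
not φ and (φ implies φ) = ½ and 1 = ½
(not φ and (φ implies φ)) and φ = ½ and ½ = ½
(φ implies ψ) implies ((not φ and (φ implies φ)) and φ) = ½ implies ½ = 1
((φ implies ψ) implies ((not φ and (φ implies φ)) and φ)) iff φ = 1 iff ½ = ½
ψ or (((φ implies ψ) implies ((not φ and (φ implies φ)) and φ)) iff φ) = 0 or ½ = ½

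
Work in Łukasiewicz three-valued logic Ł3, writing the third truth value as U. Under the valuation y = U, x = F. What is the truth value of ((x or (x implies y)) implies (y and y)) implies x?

U

x implies y = F implies U = T  [min(1, 1−0+½)]
x or (x implies y) = F or T = T
y and y = U and U = U
(x or (x implies y)) implies (y and y) = T implies U = U
((x or (x implies y)) implies (y and y)) implies x = U implies F = U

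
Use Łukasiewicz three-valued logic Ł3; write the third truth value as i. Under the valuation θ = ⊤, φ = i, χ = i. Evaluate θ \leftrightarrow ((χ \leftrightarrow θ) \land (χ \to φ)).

i

χ \leftrightarrow θ = i \leftrightarrow ⊤ = i  [1 − |½−1|]
χ \to φ = i \to i = ⊤
(χ \leftrightarrow θ) \land (χ \to φ) = i \land ⊤ = i
θ \leftrightarrow ((χ \leftrightarrow θ) \land (χ \to φ)) = ⊤ \leftrightarrow i = i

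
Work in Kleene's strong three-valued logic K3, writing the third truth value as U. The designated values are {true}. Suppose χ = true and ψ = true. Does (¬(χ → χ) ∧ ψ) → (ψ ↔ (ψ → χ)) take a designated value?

Yes

χ → χ = true → true = true
¬(χ → χ) = ¬true = false
¬(χ → χ) ∧ ψ = false ∧ true = false
ψ → χ = true → true = true
ψ ↔ (ψ → χ) = true ↔ true = true
(¬(χ → χ) ∧ ψ) → (ψ ↔ (ψ → χ)) = false → true = true
true ∈ {true}.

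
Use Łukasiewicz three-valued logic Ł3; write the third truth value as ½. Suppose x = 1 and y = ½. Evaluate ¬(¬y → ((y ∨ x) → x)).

¬y = ¬½ = ½
y ∨ x = ½ ∨ 1 = 1
(y ∨ x) → x = 1 → 1 = 1
¬y → ((y ∨ x) → x) = ½ → 1 = 1  [min(1, 1−½+1)]
¬(¬y → ((y ∨ x) → x)) = ¬1 = 0

0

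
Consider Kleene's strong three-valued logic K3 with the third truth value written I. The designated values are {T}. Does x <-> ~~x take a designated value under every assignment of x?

Countermodel: x=I gives I, which is not designated.

No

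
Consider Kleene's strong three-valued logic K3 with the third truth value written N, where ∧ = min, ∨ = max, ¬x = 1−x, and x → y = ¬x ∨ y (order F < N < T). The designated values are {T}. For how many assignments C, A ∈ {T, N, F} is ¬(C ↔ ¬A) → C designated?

4

Designated under: (C=T, A=T); (C=T, A=N); (C=T, A=F); (C=F, A=T).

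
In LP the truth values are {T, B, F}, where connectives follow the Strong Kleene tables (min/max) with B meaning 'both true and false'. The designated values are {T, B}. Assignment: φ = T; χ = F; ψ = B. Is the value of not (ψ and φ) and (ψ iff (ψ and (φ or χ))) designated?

Yes

ψ and φ = B and T = B
not (ψ and φ) = not B = B
φ or χ = T or F = T
ψ and (φ or χ) = B and T = B
ψ iff (ψ and (φ or χ)) = B iff B = B
not (ψ and φ) and (ψ iff (ψ and (φ or χ))) = B and B = B
B ∈ {T, B}.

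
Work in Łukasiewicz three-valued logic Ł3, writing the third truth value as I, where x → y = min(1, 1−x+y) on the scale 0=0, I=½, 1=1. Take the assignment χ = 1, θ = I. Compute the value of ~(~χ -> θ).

~χ = ~1 = 0
~χ -> θ = 0 -> I = 1  [min(1, 1−0+½)]
~(~χ -> θ) = ~1 = 0

0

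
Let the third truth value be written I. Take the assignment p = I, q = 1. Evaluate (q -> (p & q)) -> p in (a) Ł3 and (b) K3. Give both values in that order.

1; I

In Ł3: p & q = I & 1 = I
q -> (p & q) = 1 -> I = I  [min(1, 1−1+½)]
(q -> (p & q)) -> p = I -> I = 1
In K3: p & q = I & 1 = I
q -> (p & q) = 1 -> I = I
(q -> (p & q)) -> p = I -> I = I
They differ because Ł3 and K3 treat I differently under implication.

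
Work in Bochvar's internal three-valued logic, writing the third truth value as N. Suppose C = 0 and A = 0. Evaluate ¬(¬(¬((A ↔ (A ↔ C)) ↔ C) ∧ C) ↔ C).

1

A ↔ C = 0 ↔ 0 = 1
A ↔ (A ↔ C) = 0 ↔ 1 = 0
(A ↔ (A ↔ C)) ↔ C = 0 ↔ 0 = 1
¬((A ↔ (A ↔ C)) ↔ C) = ¬1 = 0
¬((A ↔ (A ↔ C)) ↔ C) ∧ C = 0 ∧ 0 = 0
¬(¬((A ↔ (A ↔ C)) ↔ C) ∧ C) = ¬0 = 1
¬(¬((A ↔ (A ↔ C)) ↔ C) ∧ C) ↔ C = 1 ↔ 0 = 0
¬(¬(¬((A ↔ (A ↔ C)) ↔ C) ∧ C) ↔ C) = ¬0 = 1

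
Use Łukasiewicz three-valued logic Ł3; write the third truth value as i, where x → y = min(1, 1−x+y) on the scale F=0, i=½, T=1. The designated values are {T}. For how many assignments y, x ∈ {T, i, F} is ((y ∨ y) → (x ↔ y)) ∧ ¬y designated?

3

Designated under: (y=F, x=T); (y=F, x=i); (y=F, x=F).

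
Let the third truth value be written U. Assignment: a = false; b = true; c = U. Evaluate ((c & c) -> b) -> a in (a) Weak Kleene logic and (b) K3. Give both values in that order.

U; false

In Weak Kleene logic: c & c = U & U = U
(c & c) -> b = U -> true = U  [any arg is the third value ⇒ result is the third value]
((c & c) -> b) -> a = U -> false = U
In K3: c & c = U & U = U
(c & c) -> b = U -> true = true  [~U | true]
((c & c) -> b) -> a = true -> false = false
They differ because Weak Kleene logic and K3 treat U differently under the binary connectives.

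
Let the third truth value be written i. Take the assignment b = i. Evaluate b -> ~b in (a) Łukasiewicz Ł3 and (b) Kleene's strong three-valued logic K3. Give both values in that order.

T; i

In Łukasiewicz Ł3: ~b = ~i = i
b -> ~b = i -> i = T  [min(1, 1−½+½)]
In Kleene's strong three-valued logic K3: ~b = ~i = i
b -> ~b = i -> i = i
They differ because Łukasiewicz Ł3 and Kleene's strong three-valued logic K3 treat i differently under implication.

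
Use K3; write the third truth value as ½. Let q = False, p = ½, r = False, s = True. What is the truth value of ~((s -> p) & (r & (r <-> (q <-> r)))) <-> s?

s -> p = True -> ½ = ½  [~True | ½]
q <-> r = False <-> False = True
r <-> (q <-> r) = False <-> True = False
r & (r <-> (q <-> r)) = False & False = False
(s -> p) & (r & (r <-> (q <-> r))) = ½ & False = False
~((s -> p) & (r & (r <-> (q <-> r)))) = ~False = True
~((s -> p) & (r & (r <-> (q <-> r)))) <-> s = True <-> True = True

True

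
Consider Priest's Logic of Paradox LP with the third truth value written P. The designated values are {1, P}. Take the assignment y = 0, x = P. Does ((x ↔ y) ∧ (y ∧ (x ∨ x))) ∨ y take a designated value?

No

x ↔ y = P ↔ 0 = P
x ∨ x = P ∨ P = P
y ∧ (x ∨ x) = 0 ∧ P = 0
(x ↔ y) ∧ (y ∧ (x ∨ x)) = P ∧ 0 = 0
((x ↔ y) ∧ (y ∧ (x ∨ x))) ∨ y = 0 ∨ 0 = 0
0 ∉ {1, P}.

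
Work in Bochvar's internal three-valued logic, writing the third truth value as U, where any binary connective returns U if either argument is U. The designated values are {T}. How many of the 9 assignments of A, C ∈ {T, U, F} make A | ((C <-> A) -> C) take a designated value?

Designated under: (A=T, C=T); (A=T, C=F); (A=F, C=T).

3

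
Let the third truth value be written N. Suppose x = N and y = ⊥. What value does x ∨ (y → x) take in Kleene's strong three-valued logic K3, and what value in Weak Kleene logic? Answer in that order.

⊤; N

In Kleene's strong three-valued logic K3: y → x = ⊥ → N = ⊤  [¬⊥ ∨ N]
x ∨ (y → x) = N ∨ ⊤ = ⊤
In Weak Kleene logic: y → x = ⊥ → N = N  [any arg is the third value ⇒ result is the third value]
x ∨ (y → x) = N ∨ N = N
They differ because Kleene's strong three-valued logic K3 and Weak Kleene logic treat N differently under the binary connectives.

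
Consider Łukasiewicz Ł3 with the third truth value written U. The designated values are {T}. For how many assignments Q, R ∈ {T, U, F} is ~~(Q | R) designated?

5

Of the 9 assignments, 5 give a value in {T}.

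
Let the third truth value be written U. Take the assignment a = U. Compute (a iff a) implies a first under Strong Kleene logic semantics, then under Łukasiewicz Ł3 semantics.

U; U

In Strong Kleene logic: a iff a = U iff U = U
(a iff a) implies a = U implies U = U
In Łukasiewicz Ł3: a iff a = U iff U = ⊤
(a iff a) implies a = ⊤ implies U = U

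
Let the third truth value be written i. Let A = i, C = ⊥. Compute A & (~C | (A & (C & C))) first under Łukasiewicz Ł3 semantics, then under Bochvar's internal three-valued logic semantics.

i; i

In Łukasiewicz Ł3: ~C = ~⊥ = ⊤
C & C = ⊥ & ⊥ = ⊥
A & (C & C) = i & ⊥ = ⊥
~C | (A & (C & C)) = ⊤ | ⊥ = ⊤
A & (~C | (A & (C & C))) = i & ⊤ = i
In Bochvar's internal three-valued logic: ~C = ~⊥ = ⊤
C & C = ⊥ & ⊥ = ⊥
A & (C & C) = i & ⊥ = i
~C | (A & (C & C)) = ⊤ | i = i
A & (~C | (A & (C & C))) = i & i = i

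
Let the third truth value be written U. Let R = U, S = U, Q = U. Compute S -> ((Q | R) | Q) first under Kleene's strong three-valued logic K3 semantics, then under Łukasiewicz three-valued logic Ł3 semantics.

U; ⊤

In Kleene's strong three-valued logic K3: Q | R = U | U = U
(Q | R) | Q = U | U = U
S -> ((Q | R) | Q) = U -> U = U  [~U | U]
In Łukasiewicz three-valued logic Ł3: Q | R = U | U = U
(Q | R) | Q = U | U = U
S -> ((Q | R) | Q) = U -> U = ⊤  [min(1, 1−½+½)]
They differ because Kleene's strong three-valued logic K3 and Łukasiewicz three-valued logic Ł3 treat U differently under implication.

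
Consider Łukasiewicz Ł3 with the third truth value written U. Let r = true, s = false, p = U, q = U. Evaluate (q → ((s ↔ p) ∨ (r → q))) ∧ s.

false

s ↔ p = false ↔ U = U  [1 − |0−½|]
r → q = true → U = U
(s ↔ p) ∨ (r → q) = U ∨ U = U
q → ((s ↔ p) ∨ (r → q)) = U → U = true
(q → ((s ↔ p) ∨ (r → q))) ∧ s = true ∧ false = false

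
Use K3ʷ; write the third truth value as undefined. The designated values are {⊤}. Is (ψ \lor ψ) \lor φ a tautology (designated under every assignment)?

No

Countermodel: ψ=⊤, φ=undefined gives undefined, which is not designated.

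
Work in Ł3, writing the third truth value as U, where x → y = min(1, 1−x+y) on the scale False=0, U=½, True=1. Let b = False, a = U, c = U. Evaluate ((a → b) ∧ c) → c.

a → b = U → False = U
(a → b) ∧ c = U ∧ U = U
((a → b) ∧ c) → c = U → U = True

True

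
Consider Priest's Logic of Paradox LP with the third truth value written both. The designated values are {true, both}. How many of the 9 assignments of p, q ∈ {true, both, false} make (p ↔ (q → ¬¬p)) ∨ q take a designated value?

Of the 9 assignments, 8 give a value in {true, both}.

8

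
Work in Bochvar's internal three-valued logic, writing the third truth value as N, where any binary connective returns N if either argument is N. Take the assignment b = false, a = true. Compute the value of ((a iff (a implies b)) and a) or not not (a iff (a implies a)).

true

a implies b = true implies false = false
a iff (a implies b) = true iff false = false
(a iff (a implies b)) and a = false and true = false
a implies a = true implies true = true
a iff (a implies a) = true iff true = true
not (a iff (a implies a)) = not true = false
not not (a iff (a implies a)) = not false = true
((a iff (a implies b)) and a) or not not (a iff (a implies a)) = false or true = true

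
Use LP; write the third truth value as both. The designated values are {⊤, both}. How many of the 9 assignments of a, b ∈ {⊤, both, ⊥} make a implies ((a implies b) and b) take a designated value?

8

Of the 9 assignments, 8 give a value in {⊤, both}.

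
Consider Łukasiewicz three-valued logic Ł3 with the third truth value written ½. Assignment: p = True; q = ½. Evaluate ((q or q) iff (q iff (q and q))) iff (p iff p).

q or q = ½ or ½ = ½
q and q = ½ and ½ = ½
q iff (q and q) = ½ iff ½ = True  [1 − |½−½|]
(q or q) iff (q iff (q and q)) = ½ iff True = ½
p iff p = True iff True = True
((q or q) iff (q iff (q and q))) iff (p iff p) = ½ iff True = ½

½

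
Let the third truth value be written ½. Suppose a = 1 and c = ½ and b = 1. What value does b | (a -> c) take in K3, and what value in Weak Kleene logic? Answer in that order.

In K3: a -> c = 1 -> ½ = ½  [~1 | ½]
b | (a -> c) = 1 | ½ = 1
In Weak Kleene logic: a -> c = 1 -> ½ = ½
b | (a -> c) = 1 | ½ = ½
They differ because K3 and Weak Kleene logic treat ½ differently under the binary connectives.

1; ½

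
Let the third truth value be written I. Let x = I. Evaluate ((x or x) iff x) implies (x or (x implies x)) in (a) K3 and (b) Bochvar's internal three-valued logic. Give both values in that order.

I; I

In K3: x or x = I or I = I
(x or x) iff x = I iff I = I
x implies x = I implies I = I
x or (x implies x) = I or I = I
((x or x) iff x) implies (x or (x implies x)) = I implies I = I
In Bochvar's internal three-valued logic: x or x = I or I = I
(x or x) iff x = I iff I = I
x implies x = I implies I = I  [any arg is the third value ⇒ result is the third value]
x or (x implies x) = I or I = I
((x or x) iff x) implies (x or (x implies x)) = I implies I = I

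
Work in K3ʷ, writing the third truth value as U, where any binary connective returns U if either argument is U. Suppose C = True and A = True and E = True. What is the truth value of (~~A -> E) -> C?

True

~A = ~True = False
~~A = ~False = True
~~A -> E = True -> True = True
(~~A -> E) -> C = True -> True = True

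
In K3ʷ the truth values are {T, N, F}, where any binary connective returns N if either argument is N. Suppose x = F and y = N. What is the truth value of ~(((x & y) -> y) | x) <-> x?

x & y = F & N = N
(x & y) -> y = N -> N = N
((x & y) -> y) | x = N | F = N
~(((x & y) -> y) | x) = ~N = N
~(((x & y) -> y) | x) <-> x = N <-> F = N

N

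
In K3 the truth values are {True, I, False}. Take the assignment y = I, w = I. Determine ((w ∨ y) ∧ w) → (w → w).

I

w ∨ y = I ∨ I = I
(w ∨ y) ∧ w = I ∧ I = I
w → w = I → I = I
((w ∨ y) ∧ w) → (w → w) = I → I = I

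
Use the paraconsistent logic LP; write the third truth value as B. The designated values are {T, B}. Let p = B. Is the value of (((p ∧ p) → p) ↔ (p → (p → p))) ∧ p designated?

p ∧ p = B ∧ B = B
(p ∧ p) → p = B → B = B
p → p = B → B = B
p → (p → p) = B → B = B
((p ∧ p) → p) ↔ (p → (p → p)) = B ↔ B = B
(((p ∧ p) → p) ↔ (p → (p → p))) ∧ p = B ∧ B = B
B ∈ {T, B}.

Yes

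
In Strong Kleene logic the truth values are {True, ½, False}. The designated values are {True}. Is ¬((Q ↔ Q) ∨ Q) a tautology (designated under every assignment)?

Countermodel: Q=True gives False, which is not designated.

No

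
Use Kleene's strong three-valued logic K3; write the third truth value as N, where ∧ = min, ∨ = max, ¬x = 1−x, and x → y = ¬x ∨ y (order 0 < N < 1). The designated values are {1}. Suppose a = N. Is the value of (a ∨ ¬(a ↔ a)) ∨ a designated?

a ↔ a = N ↔ N = N
¬(a ↔ a) = ¬N = N
a ∨ ¬(a ↔ a) = N ∨ N = N
(a ∨ ¬(a ↔ a)) ∨ a = N ∨ N = N
N ∉ {1}.

No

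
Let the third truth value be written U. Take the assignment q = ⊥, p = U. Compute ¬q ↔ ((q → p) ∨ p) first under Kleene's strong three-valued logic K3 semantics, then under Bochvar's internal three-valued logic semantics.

In Kleene's strong three-valued logic K3: ¬q = ¬⊥ = ⊤
q → p = ⊥ → U = ⊤
(q → p) ∨ p = ⊤ ∨ U = ⊤
¬q ↔ ((q → p) ∨ p) = ⊤ ↔ ⊤ = ⊤
In Bochvar's internal three-valued logic: ¬q = ¬⊥ = ⊤
q → p = ⊥ → U = U  [any arg is the third value ⇒ result is the third value]
(q → p) ∨ p = U ∨ U = U
¬q ↔ ((q → p) ∨ p) = ⊤ ↔ U = U
They differ because Kleene's strong three-valued logic K3 and Bochvar's internal three-valued logic treat U differently under the binary connectives.

⊤; U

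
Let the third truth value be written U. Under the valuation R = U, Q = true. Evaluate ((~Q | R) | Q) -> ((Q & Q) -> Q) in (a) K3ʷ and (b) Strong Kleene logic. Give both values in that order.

In K3ʷ: ~Q = ~true = false
~Q | R = false | U = U
(~Q | R) | Q = U | true = U
Q & Q = true & true = true
(Q & Q) -> Q = true -> true = true
((~Q | R) | Q) -> ((Q & Q) -> Q) = U -> true = U  [any arg is the third value ⇒ result is the third value]
In Strong Kleene logic: ~Q = ~true = false
~Q | R = false | U = U
(~Q | R) | Q = U | true = true
Q & Q = true & true = true
(Q & Q) -> Q = true -> true = true
((~Q | R) | Q) -> ((Q & Q) -> Q) = true -> true = true
They differ because K3ʷ and Strong Kleene logic treat U differently under the binary connectives.

U; true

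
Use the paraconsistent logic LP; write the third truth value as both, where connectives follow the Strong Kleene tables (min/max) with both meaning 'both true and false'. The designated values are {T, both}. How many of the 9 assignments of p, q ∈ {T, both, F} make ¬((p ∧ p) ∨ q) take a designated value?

4

Designated under: (p=both, q=both); (p=both, q=F); (p=F, q=both); (p=F, q=F).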